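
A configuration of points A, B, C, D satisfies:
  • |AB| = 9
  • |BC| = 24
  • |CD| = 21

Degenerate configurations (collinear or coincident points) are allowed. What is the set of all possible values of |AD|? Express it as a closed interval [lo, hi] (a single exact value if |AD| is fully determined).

|AB| ∈ {9}
|BC| ∈ {24}
|CD| ∈ {21}
|AC| ∈ [15, 33]
|BD| ∈ [3, 45]
|AD| ∈ [0, 54]

|AD| ∈ [0, 54]  (≈ [0.0000, 54.0000])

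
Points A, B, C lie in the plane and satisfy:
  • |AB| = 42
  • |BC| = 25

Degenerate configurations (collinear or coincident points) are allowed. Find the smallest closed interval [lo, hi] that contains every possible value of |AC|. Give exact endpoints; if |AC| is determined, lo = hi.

|AC| ∈ [17, 67]  (≈ [17.0000, 67.0000])

|AB| ∈ {42}
|BC| ∈ {25}
|AC| ∈ [17, 67]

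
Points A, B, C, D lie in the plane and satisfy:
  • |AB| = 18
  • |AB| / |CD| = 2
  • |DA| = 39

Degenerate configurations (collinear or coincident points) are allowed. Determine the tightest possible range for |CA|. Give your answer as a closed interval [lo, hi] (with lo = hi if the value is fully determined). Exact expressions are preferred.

|CA| ∈ [30, 48]  (≈ [30.0000, 48.0000])

|AB| ∈ {18}
|AD| ∈ {39}
|CD| ∈ {9}
|BD| ∈ [21, 57]
|AC| ∈ [30, 48]
|BC| ∈ [12, 66]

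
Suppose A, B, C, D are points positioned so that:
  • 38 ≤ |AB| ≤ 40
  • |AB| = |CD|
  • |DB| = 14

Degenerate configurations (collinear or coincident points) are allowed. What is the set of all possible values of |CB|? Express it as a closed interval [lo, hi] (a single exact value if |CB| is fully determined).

|CB| ∈ [24, 54]  (≈ [24.0000, 54.0000])

|AB| ∈ [38, 40]
|BD| ∈ {14}
|CD| ∈ [38, 40]
|AD| ∈ [24, 54]
|BC| ∈ [24, 54]
|AC| ∈ [0, 94]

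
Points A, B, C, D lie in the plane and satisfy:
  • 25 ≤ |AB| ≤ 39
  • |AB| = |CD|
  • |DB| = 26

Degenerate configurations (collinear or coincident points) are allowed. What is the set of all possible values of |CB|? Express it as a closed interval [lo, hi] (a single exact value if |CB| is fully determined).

|CB| ∈ [0, 65]  (≈ [0.0000, 65.0000])

|AB| ∈ [25, 39]
|BD| ∈ {26}
|CD| ∈ [25, 39]
|AD| ∈ [0, 65]
|BC| ∈ [0, 65]
|AC| ∈ [0, 104]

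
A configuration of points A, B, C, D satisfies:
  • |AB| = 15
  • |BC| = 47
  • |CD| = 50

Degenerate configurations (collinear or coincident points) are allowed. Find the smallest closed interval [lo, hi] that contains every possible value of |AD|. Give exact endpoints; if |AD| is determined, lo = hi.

|AD| ∈ [0, 112]  (≈ [0.0000, 112.0000])

|AB| ∈ {15}
|BC| ∈ {47}
|CD| ∈ {50}
|AC| ∈ [32, 62]
|BD| ∈ [3, 97]
|AD| ∈ [0, 112]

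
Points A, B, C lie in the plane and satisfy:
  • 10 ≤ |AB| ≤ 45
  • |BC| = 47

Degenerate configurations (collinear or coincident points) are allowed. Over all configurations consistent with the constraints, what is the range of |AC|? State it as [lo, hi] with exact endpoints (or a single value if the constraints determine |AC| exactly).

|AB| ∈ [10, 45]
|BC| ∈ {47}
|AC| ∈ [2, 92]

|AC| ∈ [2, 92]  (≈ [2.0000, 92.0000])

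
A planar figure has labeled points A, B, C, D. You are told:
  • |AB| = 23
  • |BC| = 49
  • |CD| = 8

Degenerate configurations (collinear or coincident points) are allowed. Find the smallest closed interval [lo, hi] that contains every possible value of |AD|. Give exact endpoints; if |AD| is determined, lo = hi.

|AB| ∈ {23}
|BC| ∈ {49}
|CD| ∈ {8}
|AC| ∈ [26, 72]
|BD| ∈ [41, 57]
|AD| ∈ [18, 80]

|AD| ∈ [18, 80]  (≈ [18.0000, 80.0000])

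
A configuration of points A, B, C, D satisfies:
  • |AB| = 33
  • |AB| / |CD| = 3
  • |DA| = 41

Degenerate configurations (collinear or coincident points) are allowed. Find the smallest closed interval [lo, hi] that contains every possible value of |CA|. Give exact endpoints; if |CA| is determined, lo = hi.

|AB| ∈ {33}
|AD| ∈ {41}
|CD| ∈ {11}
|BD| ∈ [8, 74]
|AC| ∈ [30, 52]
|BC| ∈ [0, 85]

|CA| ∈ [30, 52]  (≈ [30.0000, 52.0000])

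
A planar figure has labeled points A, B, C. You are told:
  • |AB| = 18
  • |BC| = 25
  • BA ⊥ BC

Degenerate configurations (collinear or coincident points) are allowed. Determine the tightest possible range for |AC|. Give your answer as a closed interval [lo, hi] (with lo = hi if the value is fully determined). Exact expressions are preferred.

|AC| = √(949)  (≈ 30.8058)

|AB| ∈ {18}
|BC| ∈ {25}
|AC| ∈ {√(949)}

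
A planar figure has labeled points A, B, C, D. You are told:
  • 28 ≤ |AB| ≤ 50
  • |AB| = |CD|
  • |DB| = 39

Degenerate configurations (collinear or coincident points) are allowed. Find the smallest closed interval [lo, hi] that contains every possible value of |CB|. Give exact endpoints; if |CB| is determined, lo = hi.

|AB| ∈ [28, 50]
|BD| ∈ {39}
|CD| ∈ [28, 50]
|AD| ∈ [0, 89]
|BC| ∈ [0, 89]
|AC| ∈ [0, 139]

|CB| ∈ [0, 89]  (≈ [0.0000, 89.0000])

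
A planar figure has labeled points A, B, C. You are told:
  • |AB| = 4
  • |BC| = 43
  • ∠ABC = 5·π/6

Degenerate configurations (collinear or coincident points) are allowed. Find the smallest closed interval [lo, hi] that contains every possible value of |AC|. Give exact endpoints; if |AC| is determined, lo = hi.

|AB| ∈ {4}
|BC| ∈ {43}
|AC| ∈ {√(172·√(3) + 1865)}

|AC| = √(172·√(3) + 1865)  (≈ 46.5071)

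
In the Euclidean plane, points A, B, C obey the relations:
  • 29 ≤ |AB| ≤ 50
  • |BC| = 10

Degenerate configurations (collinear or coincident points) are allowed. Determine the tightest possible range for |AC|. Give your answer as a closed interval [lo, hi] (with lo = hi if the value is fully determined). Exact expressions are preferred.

|AC| ∈ [19, 60]  (≈ [19.0000, 60.0000])

|AB| ∈ [29, 50]
|BC| ∈ {10}
|AC| ∈ [19, 60]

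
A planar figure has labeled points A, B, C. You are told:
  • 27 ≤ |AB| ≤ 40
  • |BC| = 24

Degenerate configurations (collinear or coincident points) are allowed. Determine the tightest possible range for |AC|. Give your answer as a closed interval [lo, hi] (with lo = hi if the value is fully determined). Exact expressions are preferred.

|AC| ∈ [3, 64]  (≈ [3.0000, 64.0000])

|AB| ∈ [27, 40]
|BC| ∈ {24}
|AC| ∈ [3, 64]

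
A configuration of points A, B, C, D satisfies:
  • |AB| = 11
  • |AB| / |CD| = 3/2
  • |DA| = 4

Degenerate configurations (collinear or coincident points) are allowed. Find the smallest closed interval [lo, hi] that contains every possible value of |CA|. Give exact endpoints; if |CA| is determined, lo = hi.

|CA| ∈ [10/3, 34/3]  (≈ [3.3333, 11.3333])

|AB| ∈ {11}
|AD| ∈ {4}
|CD| ∈ {22/3}
|BD| ∈ [7, 15]
|AC| ∈ [10/3, 34/3]
|BC| ∈ [0, 67/3]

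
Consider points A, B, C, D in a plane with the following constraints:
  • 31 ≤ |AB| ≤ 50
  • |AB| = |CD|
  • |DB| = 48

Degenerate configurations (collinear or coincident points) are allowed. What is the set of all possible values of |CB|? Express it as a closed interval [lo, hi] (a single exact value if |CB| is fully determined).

|CB| ∈ [0, 98]  (≈ [0.0000, 98.0000])

|AB| ∈ [31, 50]
|BD| ∈ {48}
|CD| ∈ [31, 50]
|AD| ∈ [0, 98]
|BC| ∈ [0, 98]
|AC| ∈ [0, 148]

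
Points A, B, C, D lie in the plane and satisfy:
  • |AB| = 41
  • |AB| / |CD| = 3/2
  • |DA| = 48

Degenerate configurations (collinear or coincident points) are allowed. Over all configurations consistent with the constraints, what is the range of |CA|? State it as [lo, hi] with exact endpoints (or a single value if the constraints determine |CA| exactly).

|CA| ∈ [62/3, 226/3]  (≈ [20.6667, 75.3333])

|AB| ∈ {41}
|AD| ∈ {48}
|CD| ∈ {82/3}
|BD| ∈ [7, 89]
|AC| ∈ [62/3, 226/3]
|BC| ∈ [0, 349/3]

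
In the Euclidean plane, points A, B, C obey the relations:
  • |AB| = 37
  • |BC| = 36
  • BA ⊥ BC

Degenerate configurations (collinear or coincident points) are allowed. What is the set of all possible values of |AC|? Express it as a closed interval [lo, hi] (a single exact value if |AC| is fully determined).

|AB| ∈ {37}
|BC| ∈ {36}
|AC| ∈ {√(2665)}

|AC| = √(2665)  (≈ 51.6236)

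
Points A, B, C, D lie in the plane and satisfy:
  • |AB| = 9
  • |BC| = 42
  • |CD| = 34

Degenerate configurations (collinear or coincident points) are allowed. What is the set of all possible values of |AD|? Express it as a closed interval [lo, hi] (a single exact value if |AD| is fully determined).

|AD| ∈ [0, 85]  (≈ [0.0000, 85.0000])

|AB| ∈ {9}
|BC| ∈ {42}
|CD| ∈ {34}
|AC| ∈ [33, 51]
|BD| ∈ [8, 76]
|AD| ∈ [0, 85]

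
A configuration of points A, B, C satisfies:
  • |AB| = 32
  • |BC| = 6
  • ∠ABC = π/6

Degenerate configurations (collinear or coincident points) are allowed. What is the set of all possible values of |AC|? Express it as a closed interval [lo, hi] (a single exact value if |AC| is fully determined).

|AC| = 2·√(265 - 48·√(3))  (≈ 26.9712)

|AB| ∈ {32}
|BC| ∈ {6}
|AC| ∈ {2·√(265 - 48·√(3))}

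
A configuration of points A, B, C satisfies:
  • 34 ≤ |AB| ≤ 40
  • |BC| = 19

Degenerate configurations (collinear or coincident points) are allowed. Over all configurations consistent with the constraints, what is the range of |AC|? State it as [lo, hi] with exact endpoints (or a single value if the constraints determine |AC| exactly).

|AB| ∈ [34, 40]
|BC| ∈ {19}
|AC| ∈ [15, 59]

|AC| ∈ [15, 59]  (≈ [15.0000, 59.0000])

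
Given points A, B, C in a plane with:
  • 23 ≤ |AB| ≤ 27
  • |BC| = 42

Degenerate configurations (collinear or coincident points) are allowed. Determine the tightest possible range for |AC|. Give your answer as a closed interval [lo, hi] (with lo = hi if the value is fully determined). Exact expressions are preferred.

|AB| ∈ [23, 27]
|BC| ∈ {42}
|AC| ∈ [15, 69]

|AC| ∈ [15, 69]  (≈ [15.0000, 69.0000])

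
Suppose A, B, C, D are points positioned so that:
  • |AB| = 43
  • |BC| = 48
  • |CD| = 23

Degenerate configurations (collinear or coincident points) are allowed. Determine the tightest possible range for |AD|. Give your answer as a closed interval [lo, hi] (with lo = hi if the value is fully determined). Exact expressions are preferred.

|AD| ∈ [0, 114]  (≈ [0.0000, 114.0000])

|AB| ∈ {43}
|BC| ∈ {48}
|CD| ∈ {23}
|AC| ∈ [5, 91]
|BD| ∈ [25, 71]
|AD| ∈ [0, 114]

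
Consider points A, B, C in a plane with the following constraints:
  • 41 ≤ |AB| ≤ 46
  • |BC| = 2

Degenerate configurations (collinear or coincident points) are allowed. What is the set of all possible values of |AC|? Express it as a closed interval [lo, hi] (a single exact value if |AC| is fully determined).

|AC| ∈ [39, 48]  (≈ [39.0000, 48.0000])

|AB| ∈ [41, 46]
|BC| ∈ {2}
|AC| ∈ [39, 48]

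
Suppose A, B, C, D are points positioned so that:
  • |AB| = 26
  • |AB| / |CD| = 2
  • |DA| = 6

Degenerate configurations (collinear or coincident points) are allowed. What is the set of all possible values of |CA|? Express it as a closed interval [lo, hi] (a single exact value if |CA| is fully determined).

|CA| ∈ [7, 19]  (≈ [7.0000, 19.0000])

|AB| ∈ {26}
|AD| ∈ {6}
|CD| ∈ {13}
|BD| ∈ [20, 32]
|AC| ∈ [7, 19]
|BC| ∈ [7, 45]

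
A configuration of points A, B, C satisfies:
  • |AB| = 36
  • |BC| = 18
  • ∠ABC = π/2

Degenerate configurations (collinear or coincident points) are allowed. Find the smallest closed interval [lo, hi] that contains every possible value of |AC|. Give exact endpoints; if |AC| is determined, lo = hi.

|AB| ∈ {36}
|BC| ∈ {18}
|AC| ∈ {18·√(5)}

|AC| = 18·√(5)  (≈ 40.2492)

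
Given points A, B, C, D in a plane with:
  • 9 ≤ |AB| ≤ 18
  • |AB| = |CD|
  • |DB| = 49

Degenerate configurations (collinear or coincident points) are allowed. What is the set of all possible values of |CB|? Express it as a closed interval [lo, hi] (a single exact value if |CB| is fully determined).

|AB| ∈ [9, 18]
|BD| ∈ {49}
|CD| ∈ [9, 18]
|AD| ∈ [31, 67]
|BC| ∈ [31, 67]
|AC| ∈ [13, 85]

|CB| ∈ [31, 67]  (≈ [31.0000, 67.0000])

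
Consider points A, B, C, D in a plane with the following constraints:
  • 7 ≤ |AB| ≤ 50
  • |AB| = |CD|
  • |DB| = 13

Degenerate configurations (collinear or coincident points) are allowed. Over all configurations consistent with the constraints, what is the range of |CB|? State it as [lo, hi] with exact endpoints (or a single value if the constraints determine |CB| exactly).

|AB| ∈ [7, 50]
|BD| ∈ {13}
|CD| ∈ [7, 50]
|AD| ∈ [0, 63]
|BC| ∈ [0, 63]
|AC| ∈ [0, 113]

|CB| ∈ [0, 63]  (≈ [0.0000, 63.0000])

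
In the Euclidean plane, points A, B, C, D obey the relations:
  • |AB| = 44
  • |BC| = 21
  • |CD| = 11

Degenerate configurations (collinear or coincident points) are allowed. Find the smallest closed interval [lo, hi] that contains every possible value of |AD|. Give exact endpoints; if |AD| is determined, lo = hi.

|AD| ∈ [12, 76]  (≈ [12.0000, 76.0000])

|AB| ∈ {44}
|BC| ∈ {21}
|CD| ∈ {11}
|AC| ∈ [23, 65]
|BD| ∈ [10, 32]
|AD| ∈ [12, 76]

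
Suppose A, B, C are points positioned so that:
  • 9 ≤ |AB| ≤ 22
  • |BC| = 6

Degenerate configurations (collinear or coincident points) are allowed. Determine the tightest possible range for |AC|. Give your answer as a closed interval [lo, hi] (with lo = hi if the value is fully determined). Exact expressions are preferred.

|AB| ∈ [9, 22]
|BC| ∈ {6}
|AC| ∈ [3, 28]

|AC| ∈ [3, 28]  (≈ [3.0000, 28.0000])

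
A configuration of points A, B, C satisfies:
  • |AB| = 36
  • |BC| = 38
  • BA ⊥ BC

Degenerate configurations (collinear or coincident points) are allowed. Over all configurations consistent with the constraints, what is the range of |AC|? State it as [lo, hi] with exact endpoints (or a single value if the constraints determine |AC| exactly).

|AB| ∈ {36}
|BC| ∈ {38}
|AC| ∈ {2·√(685)}

|AC| = 2·√(685)  (≈ 52.3450)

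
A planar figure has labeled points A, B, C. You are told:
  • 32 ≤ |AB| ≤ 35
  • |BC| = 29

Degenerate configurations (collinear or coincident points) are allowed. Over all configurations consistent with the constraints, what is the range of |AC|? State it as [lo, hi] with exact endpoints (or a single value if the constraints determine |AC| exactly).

|AC| ∈ [3, 64]  (≈ [3.0000, 64.0000])

|AB| ∈ [32, 35]
|BC| ∈ {29}
|AC| ∈ [3, 64]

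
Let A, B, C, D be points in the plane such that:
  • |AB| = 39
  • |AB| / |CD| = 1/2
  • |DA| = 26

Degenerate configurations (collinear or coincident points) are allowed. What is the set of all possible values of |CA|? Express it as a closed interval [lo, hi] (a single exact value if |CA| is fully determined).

|CA| ∈ [52, 104]  (≈ [52.0000, 104.0000])

|AB| ∈ {39}
|AD| ∈ {26}
|CD| ∈ {78}
|BD| ∈ [13, 65]
|AC| ∈ [52, 104]
|BC| ∈ [13, 143]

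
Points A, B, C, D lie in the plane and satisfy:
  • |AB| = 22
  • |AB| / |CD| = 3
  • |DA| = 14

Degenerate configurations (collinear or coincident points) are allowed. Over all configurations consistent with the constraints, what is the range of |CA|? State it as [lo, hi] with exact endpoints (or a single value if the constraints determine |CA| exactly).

|CA| ∈ [20/3, 64/3]  (≈ [6.6667, 21.3333])

|AB| ∈ {22}
|AD| ∈ {14}
|CD| ∈ {22/3}
|BD| ∈ [8, 36]
|AC| ∈ [20/3, 64/3]
|BC| ∈ [2/3, 130/3]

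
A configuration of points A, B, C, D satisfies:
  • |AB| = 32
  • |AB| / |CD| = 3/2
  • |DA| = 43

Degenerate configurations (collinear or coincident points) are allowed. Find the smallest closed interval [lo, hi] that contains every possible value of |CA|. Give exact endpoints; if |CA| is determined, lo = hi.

|CA| ∈ [65/3, 193/3]  (≈ [21.6667, 64.3333])

|AB| ∈ {32}
|AD| ∈ {43}
|CD| ∈ {64/3}
|BD| ∈ [11, 75]
|AC| ∈ [65/3, 193/3]
|BC| ∈ [0, 289/3]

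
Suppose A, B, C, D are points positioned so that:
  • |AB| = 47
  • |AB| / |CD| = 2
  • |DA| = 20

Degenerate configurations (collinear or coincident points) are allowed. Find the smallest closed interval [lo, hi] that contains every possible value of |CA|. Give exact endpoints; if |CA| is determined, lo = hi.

|AB| ∈ {47}
|AD| ∈ {20}
|CD| ∈ {47/2}
|BD| ∈ [27, 67]
|AC| ∈ [7/2, 87/2]
|BC| ∈ [7/2, 181/2]

|CA| ∈ [7/2, 87/2]  (≈ [3.5000, 43.5000])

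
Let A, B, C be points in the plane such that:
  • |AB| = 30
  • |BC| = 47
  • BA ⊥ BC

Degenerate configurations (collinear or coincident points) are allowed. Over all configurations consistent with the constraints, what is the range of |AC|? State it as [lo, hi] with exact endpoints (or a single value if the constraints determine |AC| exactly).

|AB| ∈ {30}
|BC| ∈ {47}
|AC| ∈ {√(3109)}

|AC| = √(3109)  (≈ 55.7584)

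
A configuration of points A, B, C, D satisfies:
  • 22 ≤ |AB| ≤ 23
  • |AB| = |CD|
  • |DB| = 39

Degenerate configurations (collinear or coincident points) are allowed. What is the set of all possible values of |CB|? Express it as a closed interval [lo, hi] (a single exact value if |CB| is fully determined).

|AB| ∈ [22, 23]
|BD| ∈ {39}
|CD| ∈ [22, 23]
|AD| ∈ [16, 62]
|BC| ∈ [16, 62]
|AC| ∈ [0, 85]

|CB| ∈ [16, 62]  (≈ [16.0000, 62.0000])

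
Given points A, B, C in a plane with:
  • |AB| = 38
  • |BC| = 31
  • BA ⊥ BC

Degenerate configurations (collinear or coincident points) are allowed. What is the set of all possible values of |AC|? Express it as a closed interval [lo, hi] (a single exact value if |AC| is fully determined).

|AB| ∈ {38}
|BC| ∈ {31}
|AC| ∈ {√(2405)}

|AC| = √(2405)  (≈ 49.0408)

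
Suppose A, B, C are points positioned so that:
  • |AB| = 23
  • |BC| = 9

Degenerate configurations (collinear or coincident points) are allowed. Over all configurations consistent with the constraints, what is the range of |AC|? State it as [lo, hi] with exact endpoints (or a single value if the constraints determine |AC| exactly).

|AB| ∈ {23}
|BC| ∈ {9}
|AC| ∈ [14, 32]

|AC| ∈ [14, 32]  (≈ [14.0000, 32.0000])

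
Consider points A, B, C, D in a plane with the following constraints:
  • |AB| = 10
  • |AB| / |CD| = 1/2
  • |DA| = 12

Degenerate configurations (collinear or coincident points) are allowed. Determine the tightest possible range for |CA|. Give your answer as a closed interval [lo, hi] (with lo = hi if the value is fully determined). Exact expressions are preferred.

|AB| ∈ {10}
|AD| ∈ {12}
|CD| ∈ {20}
|BD| ∈ [2, 22]
|AC| ∈ [8, 32]
|BC| ∈ [0, 42]

|CA| ∈ [8, 32]  (≈ [8.0000, 32.0000])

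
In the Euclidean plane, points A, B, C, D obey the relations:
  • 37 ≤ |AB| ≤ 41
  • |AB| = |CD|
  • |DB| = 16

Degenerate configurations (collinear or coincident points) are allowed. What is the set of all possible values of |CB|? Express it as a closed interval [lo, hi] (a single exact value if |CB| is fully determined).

|CB| ∈ [21, 57]  (≈ [21.0000, 57.0000])

|AB| ∈ [37, 41]
|BD| ∈ {16}
|CD| ∈ [37, 41]
|AD| ∈ [21, 57]
|BC| ∈ [21, 57]
|AC| ∈ [0, 98]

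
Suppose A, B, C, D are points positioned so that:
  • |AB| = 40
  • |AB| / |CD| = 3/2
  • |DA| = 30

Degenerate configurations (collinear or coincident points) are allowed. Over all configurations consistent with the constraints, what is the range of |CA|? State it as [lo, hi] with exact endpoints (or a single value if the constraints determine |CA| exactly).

|CA| ∈ [10/3, 170/3]  (≈ [3.3333, 56.6667])

|AB| ∈ {40}
|AD| ∈ {30}
|CD| ∈ {80/3}
|BD| ∈ [10, 70]
|AC| ∈ [10/3, 170/3]
|BC| ∈ [0, 290/3]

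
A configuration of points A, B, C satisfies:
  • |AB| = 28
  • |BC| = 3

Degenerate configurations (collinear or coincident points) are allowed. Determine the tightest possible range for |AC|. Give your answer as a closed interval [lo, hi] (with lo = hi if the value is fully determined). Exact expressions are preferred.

|AB| ∈ {28}
|BC| ∈ {3}
|AC| ∈ [25, 31]

|AC| ∈ [25, 31]  (≈ [25.0000, 31.0000])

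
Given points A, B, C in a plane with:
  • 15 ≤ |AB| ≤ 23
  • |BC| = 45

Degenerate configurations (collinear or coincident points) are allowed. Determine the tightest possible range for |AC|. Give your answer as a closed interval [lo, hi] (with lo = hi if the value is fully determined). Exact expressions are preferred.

|AB| ∈ [15, 23]
|BC| ∈ {45}
|AC| ∈ [22, 68]

|AC| ∈ [22, 68]  (≈ [22.0000, 68.0000])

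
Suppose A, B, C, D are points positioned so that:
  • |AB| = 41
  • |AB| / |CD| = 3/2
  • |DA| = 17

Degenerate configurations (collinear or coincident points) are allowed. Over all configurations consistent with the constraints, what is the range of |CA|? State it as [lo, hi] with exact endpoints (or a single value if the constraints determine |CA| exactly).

|CA| ∈ [31/3, 133/3]  (≈ [10.3333, 44.3333])

|AB| ∈ {41}
|AD| ∈ {17}
|CD| ∈ {82/3}
|BD| ∈ [24, 58]
|AC| ∈ [31/3, 133/3]
|BC| ∈ [0, 256/3]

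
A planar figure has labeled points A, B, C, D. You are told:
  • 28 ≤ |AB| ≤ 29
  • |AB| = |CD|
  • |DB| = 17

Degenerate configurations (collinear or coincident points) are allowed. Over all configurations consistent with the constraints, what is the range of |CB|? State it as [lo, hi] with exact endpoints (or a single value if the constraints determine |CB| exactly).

|AB| ∈ [28, 29]
|BD| ∈ {17}
|CD| ∈ [28, 29]
|AD| ∈ [11, 46]
|BC| ∈ [11, 46]
|AC| ∈ [0, 75]

|CB| ∈ [11, 46]  (≈ [11.0000, 46.0000])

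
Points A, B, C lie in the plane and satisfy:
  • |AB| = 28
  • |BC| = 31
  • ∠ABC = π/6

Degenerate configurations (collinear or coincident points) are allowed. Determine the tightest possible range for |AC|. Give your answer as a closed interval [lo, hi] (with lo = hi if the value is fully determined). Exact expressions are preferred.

|AB| ∈ {28}
|BC| ∈ {31}
|AC| ∈ {√(1745 - 868·√(3))}

|AC| = √(1745 - 868·√(3))  (≈ 15.5428)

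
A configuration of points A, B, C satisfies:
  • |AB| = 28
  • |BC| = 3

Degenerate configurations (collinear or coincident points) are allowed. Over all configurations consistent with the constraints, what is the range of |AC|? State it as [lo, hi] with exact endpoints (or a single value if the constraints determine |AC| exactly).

|AC| ∈ [25, 31]  (≈ [25.0000, 31.0000])

|AB| ∈ {28}
|BC| ∈ {3}
|AC| ∈ [25, 31]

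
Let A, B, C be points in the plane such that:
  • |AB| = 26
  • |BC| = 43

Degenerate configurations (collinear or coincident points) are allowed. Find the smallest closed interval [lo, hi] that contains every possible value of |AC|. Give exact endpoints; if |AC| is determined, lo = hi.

|AB| ∈ {26}
|BC| ∈ {43}
|AC| ∈ [17, 69]

|AC| ∈ [17, 69]  (≈ [17.0000, 69.0000])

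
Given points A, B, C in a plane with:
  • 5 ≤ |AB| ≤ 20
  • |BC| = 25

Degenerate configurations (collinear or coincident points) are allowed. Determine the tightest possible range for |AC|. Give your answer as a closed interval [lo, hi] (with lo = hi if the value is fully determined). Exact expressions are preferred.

|AC| ∈ [5, 45]  (≈ [5.0000, 45.0000])

|AB| ∈ [5, 20]
|BC| ∈ {25}
|AC| ∈ [5, 45]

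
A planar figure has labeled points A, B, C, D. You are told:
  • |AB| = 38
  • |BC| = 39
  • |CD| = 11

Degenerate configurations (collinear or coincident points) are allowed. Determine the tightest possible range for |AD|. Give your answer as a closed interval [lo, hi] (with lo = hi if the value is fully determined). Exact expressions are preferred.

|AB| ∈ {38}
|BC| ∈ {39}
|CD| ∈ {11}
|AC| ∈ [1, 77]
|BD| ∈ [28, 50]
|AD| ∈ [0, 88]

|AD| ∈ [0, 88]  (≈ [0.0000, 88.0000])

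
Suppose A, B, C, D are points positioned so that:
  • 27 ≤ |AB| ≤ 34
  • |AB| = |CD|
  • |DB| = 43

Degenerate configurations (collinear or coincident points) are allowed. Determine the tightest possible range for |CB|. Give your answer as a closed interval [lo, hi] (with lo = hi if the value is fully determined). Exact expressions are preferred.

|AB| ∈ [27, 34]
|BD| ∈ {43}
|CD| ∈ [27, 34]
|AD| ∈ [9, 77]
|BC| ∈ [9, 77]
|AC| ∈ [0, 111]

|CB| ∈ [9, 77]  (≈ [9.0000, 77.0000])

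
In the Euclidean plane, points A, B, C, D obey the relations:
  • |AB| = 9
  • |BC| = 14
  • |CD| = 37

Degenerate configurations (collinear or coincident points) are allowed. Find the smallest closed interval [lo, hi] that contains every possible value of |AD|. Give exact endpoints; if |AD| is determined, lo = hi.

|AB| ∈ {9}
|BC| ∈ {14}
|CD| ∈ {37}
|AC| ∈ [5, 23]
|BD| ∈ [23, 51]
|AD| ∈ [14, 60]

|AD| ∈ [14, 60]  (≈ [14.0000, 60.0000])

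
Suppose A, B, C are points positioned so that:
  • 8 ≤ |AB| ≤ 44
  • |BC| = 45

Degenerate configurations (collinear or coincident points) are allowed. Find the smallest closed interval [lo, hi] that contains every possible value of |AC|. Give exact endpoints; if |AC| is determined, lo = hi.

|AC| ∈ [1, 89]  (≈ [1.0000, 89.0000])

|AB| ∈ [8, 44]
|BC| ∈ {45}
|AC| ∈ [1, 89]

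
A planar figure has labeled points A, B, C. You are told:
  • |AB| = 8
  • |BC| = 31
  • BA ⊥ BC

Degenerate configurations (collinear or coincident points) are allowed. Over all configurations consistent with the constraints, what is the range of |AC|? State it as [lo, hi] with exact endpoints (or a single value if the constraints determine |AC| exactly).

|AB| ∈ {8}
|BC| ∈ {31}
|AC| ∈ {5·√(41)}

|AC| = 5·√(41)  (≈ 32.0156)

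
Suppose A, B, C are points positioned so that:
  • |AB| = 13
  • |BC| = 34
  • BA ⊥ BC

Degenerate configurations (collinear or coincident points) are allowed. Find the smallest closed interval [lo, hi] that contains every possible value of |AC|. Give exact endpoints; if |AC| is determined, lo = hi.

|AC| = 5·√(53)  (≈ 36.4005)

|AB| ∈ {13}
|BC| ∈ {34}
|AC| ∈ {5·√(53)}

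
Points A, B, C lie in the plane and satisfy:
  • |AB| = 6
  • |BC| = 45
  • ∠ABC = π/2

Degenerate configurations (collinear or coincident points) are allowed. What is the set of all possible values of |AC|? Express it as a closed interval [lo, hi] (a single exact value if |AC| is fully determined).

|AC| = 3·√(229)  (≈ 45.3982)

|AB| ∈ {6}
|BC| ∈ {45}
|AC| ∈ {3·√(229)}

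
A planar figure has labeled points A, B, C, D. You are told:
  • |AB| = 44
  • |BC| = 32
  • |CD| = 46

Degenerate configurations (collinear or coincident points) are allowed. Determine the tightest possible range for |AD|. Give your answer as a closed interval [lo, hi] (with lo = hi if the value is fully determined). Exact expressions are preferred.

|AD| ∈ [0, 122]  (≈ [0.0000, 122.0000])

|AB| ∈ {44}
|BC| ∈ {32}
|CD| ∈ {46}
|AC| ∈ [12, 76]
|BD| ∈ [14, 78]
|AD| ∈ [0, 122]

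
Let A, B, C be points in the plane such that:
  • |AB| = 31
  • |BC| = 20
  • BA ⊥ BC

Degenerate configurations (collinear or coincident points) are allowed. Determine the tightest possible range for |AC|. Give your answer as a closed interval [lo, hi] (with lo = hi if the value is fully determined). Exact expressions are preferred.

|AC| = √(1361)  (≈ 36.8917)

|AB| ∈ {31}
|BC| ∈ {20}
|AC| ∈ {√(1361)}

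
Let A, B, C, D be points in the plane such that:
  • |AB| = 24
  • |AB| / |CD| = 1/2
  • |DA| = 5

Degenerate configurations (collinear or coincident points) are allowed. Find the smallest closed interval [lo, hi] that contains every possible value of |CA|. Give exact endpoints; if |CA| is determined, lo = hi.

|CA| ∈ [43, 53]  (≈ [43.0000, 53.0000])

|AB| ∈ {24}
|AD| ∈ {5}
|CD| ∈ {48}
|BD| ∈ [19, 29]
|AC| ∈ [43, 53]
|BC| ∈ [19, 77]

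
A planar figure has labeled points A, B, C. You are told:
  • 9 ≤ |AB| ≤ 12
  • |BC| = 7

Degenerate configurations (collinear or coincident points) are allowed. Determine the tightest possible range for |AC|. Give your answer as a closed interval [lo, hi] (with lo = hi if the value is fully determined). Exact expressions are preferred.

|AC| ∈ [2, 19]  (≈ [2.0000, 19.0000])

|AB| ∈ [9, 12]
|BC| ∈ {7}
|AC| ∈ [2, 19]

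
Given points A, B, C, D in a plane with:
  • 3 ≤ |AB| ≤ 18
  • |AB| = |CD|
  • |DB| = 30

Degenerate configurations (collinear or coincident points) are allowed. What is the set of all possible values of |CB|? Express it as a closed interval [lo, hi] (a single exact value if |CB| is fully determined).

|AB| ∈ [3, 18]
|BD| ∈ {30}
|CD| ∈ [3, 18]
|AD| ∈ [12, 48]
|BC| ∈ [12, 48]
|AC| ∈ [0, 66]

|CB| ∈ [12, 48]  (≈ [12.0000, 48.0000])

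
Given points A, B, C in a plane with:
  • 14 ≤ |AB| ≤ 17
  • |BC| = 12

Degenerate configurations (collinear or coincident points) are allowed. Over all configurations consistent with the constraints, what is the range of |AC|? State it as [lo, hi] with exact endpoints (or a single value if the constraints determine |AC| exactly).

|AB| ∈ [14, 17]
|BC| ∈ {12}
|AC| ∈ [2, 29]

|AC| ∈ [2, 29]  (≈ [2.0000, 29.0000])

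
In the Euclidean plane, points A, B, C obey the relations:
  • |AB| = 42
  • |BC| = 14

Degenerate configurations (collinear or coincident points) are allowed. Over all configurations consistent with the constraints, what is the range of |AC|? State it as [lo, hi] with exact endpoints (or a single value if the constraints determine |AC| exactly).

|AC| ∈ [28, 56]  (≈ [28.0000, 56.0000])

|AB| ∈ {42}
|BC| ∈ {14}
|AC| ∈ [28, 56]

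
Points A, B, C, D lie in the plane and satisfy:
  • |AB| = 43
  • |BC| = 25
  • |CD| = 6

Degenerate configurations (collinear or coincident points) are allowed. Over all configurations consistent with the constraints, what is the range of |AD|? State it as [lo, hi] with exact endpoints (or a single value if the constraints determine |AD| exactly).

|AB| ∈ {43}
|BC| ∈ {25}
|CD| ∈ {6}
|AC| ∈ [18, 68]
|BD| ∈ [19, 31]
|AD| ∈ [12, 74]

|AD| ∈ [12, 74]  (≈ [12.0000, 74.0000])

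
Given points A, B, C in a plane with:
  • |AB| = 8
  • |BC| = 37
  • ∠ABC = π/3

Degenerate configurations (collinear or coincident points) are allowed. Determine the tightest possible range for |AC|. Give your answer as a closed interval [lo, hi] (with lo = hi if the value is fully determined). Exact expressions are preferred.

|AB| ∈ {8}
|BC| ∈ {37}
|AC| ∈ {√(1137)}

|AC| = √(1137)  (≈ 33.7194)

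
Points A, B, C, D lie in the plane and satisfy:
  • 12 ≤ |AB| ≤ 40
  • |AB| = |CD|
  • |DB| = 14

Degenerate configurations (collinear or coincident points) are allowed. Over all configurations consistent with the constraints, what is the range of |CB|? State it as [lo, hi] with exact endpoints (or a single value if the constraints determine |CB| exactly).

|AB| ∈ [12, 40]
|BD| ∈ {14}
|CD| ∈ [12, 40]
|AD| ∈ [0, 54]
|BC| ∈ [0, 54]
|AC| ∈ [0, 94]

|CB| ∈ [0, 54]  (≈ [0.0000, 54.0000])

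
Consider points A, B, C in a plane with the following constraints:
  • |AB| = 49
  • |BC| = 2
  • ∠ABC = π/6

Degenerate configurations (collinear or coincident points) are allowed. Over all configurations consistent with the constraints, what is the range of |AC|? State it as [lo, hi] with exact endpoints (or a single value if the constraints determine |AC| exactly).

|AB| ∈ {49}
|BC| ∈ {2}
|AC| ∈ {√(2405 - 98·√(3))}

|AC| = √(2405 - 98·√(3))  (≈ 47.2785)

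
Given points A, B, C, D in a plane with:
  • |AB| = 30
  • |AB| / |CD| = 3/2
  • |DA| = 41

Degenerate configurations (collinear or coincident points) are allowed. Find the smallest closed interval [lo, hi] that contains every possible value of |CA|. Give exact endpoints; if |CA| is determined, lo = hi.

|CA| ∈ [21, 61]  (≈ [21.0000, 61.0000])

|AB| ∈ {30}
|AD| ∈ {41}
|CD| ∈ {20}
|BD| ∈ [11, 71]
|AC| ∈ [21, 61]
|BC| ∈ [0, 91]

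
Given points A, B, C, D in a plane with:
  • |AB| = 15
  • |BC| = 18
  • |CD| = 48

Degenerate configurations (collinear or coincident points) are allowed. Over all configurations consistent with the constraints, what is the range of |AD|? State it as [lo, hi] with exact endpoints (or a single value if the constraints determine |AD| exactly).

|AD| ∈ [15, 81]  (≈ [15.0000, 81.0000])

|AB| ∈ {15}
|BC| ∈ {18}
|CD| ∈ {48}
|AC| ∈ [3, 33]
|BD| ∈ [30, 66]
|AD| ∈ [15, 81]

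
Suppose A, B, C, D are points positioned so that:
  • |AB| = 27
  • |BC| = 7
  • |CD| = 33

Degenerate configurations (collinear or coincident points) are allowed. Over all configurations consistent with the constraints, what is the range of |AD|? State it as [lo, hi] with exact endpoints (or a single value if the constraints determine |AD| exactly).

|AD| ∈ [0, 67]  (≈ [0.0000, 67.0000])

|AB| ∈ {27}
|BC| ∈ {7}
|CD| ∈ {33}
|AC| ∈ [20, 34]
|BD| ∈ [26, 40]
|AD| ∈ [0, 67]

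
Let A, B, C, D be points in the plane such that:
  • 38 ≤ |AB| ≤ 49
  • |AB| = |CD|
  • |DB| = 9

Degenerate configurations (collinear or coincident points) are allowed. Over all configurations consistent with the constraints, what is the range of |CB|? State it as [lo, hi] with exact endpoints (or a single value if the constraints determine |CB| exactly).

|CB| ∈ [29, 58]  (≈ [29.0000, 58.0000])

|AB| ∈ [38, 49]
|BD| ∈ {9}
|CD| ∈ [38, 49]
|AD| ∈ [29, 58]
|BC| ∈ [29, 58]
|AC| ∈ [0, 107]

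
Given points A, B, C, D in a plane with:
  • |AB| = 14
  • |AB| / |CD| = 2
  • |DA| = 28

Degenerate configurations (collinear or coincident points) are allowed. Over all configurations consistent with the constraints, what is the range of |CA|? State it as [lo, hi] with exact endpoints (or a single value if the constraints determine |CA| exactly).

|CA| ∈ [21, 35]  (≈ [21.0000, 35.0000])

|AB| ∈ {14}
|AD| ∈ {28}
|CD| ∈ {7}
|BD| ∈ [14, 42]
|AC| ∈ [21, 35]
|BC| ∈ [7, 49]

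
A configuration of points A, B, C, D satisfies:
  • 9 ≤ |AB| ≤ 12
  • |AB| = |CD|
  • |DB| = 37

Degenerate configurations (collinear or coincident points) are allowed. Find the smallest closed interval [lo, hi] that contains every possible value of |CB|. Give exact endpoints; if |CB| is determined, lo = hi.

|AB| ∈ [9, 12]
|BD| ∈ {37}
|CD| ∈ [9, 12]
|AD| ∈ [25, 49]
|BC| ∈ [25, 49]
|AC| ∈ [13, 61]

|CB| ∈ [25, 49]  (≈ [25.0000, 49.0000])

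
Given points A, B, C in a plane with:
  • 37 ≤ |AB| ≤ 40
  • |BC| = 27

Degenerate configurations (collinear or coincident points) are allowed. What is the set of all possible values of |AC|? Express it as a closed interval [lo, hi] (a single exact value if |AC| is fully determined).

|AC| ∈ [10, 67]  (≈ [10.0000, 67.0000])

|AB| ∈ [37, 40]
|BC| ∈ {27}
|AC| ∈ [10, 67]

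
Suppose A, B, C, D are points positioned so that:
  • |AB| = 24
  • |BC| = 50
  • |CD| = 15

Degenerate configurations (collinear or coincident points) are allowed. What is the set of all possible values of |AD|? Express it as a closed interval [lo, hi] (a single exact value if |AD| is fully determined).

|AB| ∈ {24}
|BC| ∈ {50}
|CD| ∈ {15}
|AC| ∈ [26, 74]
|BD| ∈ [35, 65]
|AD| ∈ [11, 89]

|AD| ∈ [11, 89]  (≈ [11.0000, 89.0000])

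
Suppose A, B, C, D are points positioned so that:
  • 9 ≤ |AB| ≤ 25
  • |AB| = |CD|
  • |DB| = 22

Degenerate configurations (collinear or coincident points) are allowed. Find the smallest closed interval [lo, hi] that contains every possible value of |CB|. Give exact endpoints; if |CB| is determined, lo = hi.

|AB| ∈ [9, 25]
|BD| ∈ {22}
|CD| ∈ [9, 25]
|AD| ∈ [0, 47]
|BC| ∈ [0, 47]
|AC| ∈ [0, 72]

|CB| ∈ [0, 47]  (≈ [0.0000, 47.0000])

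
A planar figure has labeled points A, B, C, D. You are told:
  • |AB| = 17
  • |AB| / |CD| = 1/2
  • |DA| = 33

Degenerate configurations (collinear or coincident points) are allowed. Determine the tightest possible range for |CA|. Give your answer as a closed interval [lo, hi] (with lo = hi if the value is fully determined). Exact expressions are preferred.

|CA| ∈ [1, 67]  (≈ [1.0000, 67.0000])

|AB| ∈ {17}
|AD| ∈ {33}
|CD| ∈ {34}
|BD| ∈ [16, 50]
|AC| ∈ [1, 67]
|BC| ∈ [0, 84]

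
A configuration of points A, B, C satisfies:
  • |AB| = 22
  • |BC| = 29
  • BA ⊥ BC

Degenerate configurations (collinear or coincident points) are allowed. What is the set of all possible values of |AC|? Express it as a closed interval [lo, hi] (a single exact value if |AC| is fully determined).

|AB| ∈ {22}
|BC| ∈ {29}
|AC| ∈ {5·√(53)}

|AC| = 5·√(53)  (≈ 36.4005)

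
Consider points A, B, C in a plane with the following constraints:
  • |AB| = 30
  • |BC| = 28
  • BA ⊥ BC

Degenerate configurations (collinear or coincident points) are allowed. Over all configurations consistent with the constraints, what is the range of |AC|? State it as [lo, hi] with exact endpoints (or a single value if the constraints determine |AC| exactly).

|AC| = 2·√(421)  (≈ 41.0366)

|AB| ∈ {30}
|BC| ∈ {28}
|AC| ∈ {2·√(421)}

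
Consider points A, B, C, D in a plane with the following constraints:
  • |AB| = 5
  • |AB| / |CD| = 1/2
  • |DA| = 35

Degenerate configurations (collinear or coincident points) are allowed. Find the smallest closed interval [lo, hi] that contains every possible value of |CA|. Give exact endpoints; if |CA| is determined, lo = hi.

|CA| ∈ [25, 45]  (≈ [25.0000, 45.0000])

|AB| ∈ {5}
|AD| ∈ {35}
|CD| ∈ {10}
|BD| ∈ [30, 40]
|AC| ∈ [25, 45]
|BC| ∈ [20, 50]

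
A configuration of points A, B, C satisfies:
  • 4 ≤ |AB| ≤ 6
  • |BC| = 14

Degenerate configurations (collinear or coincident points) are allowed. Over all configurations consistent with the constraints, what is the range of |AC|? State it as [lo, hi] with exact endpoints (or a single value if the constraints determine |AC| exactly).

|AB| ∈ [4, 6]
|BC| ∈ {14}
|AC| ∈ [8, 20]

|AC| ∈ [8, 20]  (≈ [8.0000, 20.0000])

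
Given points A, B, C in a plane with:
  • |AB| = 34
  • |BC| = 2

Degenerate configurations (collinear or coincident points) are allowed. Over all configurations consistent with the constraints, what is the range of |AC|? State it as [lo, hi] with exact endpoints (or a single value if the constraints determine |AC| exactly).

|AB| ∈ {34}
|BC| ∈ {2}
|AC| ∈ [32, 36]

|AC| ∈ [32, 36]  (≈ [32.0000, 36.0000])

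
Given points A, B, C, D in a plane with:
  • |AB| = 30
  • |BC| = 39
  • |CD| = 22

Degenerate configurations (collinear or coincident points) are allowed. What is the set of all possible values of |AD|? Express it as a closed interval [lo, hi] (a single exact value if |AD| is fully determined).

|AB| ∈ {30}
|BC| ∈ {39}
|CD| ∈ {22}
|AC| ∈ [9, 69]
|BD| ∈ [17, 61]
|AD| ∈ [0, 91]

|AD| ∈ [0, 91]  (≈ [0.0000, 91.0000])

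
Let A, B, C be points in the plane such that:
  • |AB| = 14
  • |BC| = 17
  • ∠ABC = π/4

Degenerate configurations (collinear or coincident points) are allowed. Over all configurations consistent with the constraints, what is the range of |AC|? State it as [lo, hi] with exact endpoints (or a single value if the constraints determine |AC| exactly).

|AB| ∈ {14}
|BC| ∈ {17}
|AC| ∈ {√(485 - 238·√(2))}

|AC| = √(485 - 238·√(2))  (≈ 12.1827)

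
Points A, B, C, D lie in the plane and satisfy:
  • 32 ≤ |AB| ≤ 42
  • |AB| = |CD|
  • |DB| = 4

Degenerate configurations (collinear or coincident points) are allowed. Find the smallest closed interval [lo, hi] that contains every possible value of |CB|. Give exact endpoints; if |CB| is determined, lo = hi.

|CB| ∈ [28, 46]  (≈ [28.0000, 46.0000])

|AB| ∈ [32, 42]
|BD| ∈ {4}
|CD| ∈ [32, 42]
|AD| ∈ [28, 46]
|BC| ∈ [28, 46]
|AC| ∈ [0, 88]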